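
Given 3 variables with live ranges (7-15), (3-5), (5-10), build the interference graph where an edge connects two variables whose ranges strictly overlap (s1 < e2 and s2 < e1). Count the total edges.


Check all pairs for overlapping intervals.
Two intervals (s1,e1) and (s2,e2) overlap if s1 < e2 and s2 < e1.
v0 (7-15) vs v1..v2: overlaps v2 -> 1
v1 (3-5) vs v2: overlaps none -> 0
Total overlapping pairs = 1 + 0 = 1

1


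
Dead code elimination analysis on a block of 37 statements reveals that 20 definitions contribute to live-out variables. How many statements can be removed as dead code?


Dead code = total statements - live definitions
= 37 - 20 = 17

17


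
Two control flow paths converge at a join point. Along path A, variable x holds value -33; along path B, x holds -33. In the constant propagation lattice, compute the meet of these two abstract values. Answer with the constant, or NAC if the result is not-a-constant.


Meet operation: if both paths give the same constant, result is that constant; if they differ, result is NAC (not-a-constant).
Path A: -33, Path B: -33 -> equal
Result: constant -> -33

-33


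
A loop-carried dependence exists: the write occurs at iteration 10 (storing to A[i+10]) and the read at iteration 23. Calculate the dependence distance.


Distance = read iteration - write iteration
= 23 - 10 = 13

13


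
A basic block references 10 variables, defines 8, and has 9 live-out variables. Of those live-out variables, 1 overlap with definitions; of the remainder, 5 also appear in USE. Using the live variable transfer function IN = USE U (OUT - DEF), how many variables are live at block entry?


OUT - DEF: 9 - 1 = 8
|IN| = |USE| + |OUT - DEF| - |USE ∩ (OUT - DEF)| = 10 + 8 - 5 = 13

13


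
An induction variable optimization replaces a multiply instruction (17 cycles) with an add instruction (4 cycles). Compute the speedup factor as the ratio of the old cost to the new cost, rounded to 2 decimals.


Ratio = mult_cost / add_cost = 17 / 4 = 4.25

4.25


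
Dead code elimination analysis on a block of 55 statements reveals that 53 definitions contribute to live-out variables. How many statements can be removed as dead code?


Dead code = total statements - live definitions
= 55 - 53 = 2

2


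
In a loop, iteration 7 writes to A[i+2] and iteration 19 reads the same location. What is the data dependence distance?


Distance = read iteration - write iteration
= 19 - 7 = 12

12


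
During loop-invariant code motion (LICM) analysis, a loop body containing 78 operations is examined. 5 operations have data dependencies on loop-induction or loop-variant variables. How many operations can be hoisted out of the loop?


Invariant candidates = total - loop-dependent
= 78 - 5 = 73

73


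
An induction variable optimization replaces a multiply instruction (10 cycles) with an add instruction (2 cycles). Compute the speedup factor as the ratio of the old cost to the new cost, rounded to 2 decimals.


Ratio = mult_cost / add_cost = 10 / 2 = 5.0

5.0


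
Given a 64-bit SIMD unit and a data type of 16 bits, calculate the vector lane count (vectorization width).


Width = SIMD bits / data type bits
= 64 / 16 = 4

4


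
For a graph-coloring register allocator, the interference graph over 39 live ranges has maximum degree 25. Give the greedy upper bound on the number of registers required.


Greedy coloring never needs more than (max_degree + 1) colors: when coloring a vertex, at most max_degree neighbors are already colored.
Upper bound = 25 + 1 = 26

26


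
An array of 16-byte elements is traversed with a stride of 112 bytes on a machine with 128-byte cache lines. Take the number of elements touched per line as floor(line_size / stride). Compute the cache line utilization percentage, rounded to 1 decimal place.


Elements per cache line = floor(128 / 112) = 1
Bytes used = 1 * 16 = 16
Utilization = 16 / 128 * 100 = 12.5%

12.5


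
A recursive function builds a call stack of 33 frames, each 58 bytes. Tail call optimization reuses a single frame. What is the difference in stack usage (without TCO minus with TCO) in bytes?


Without TCO: 33 * 58 = 1914 bytes
With TCO: reuse 1 frame = 58 bytes
Savings = 1914 - 58 = 1856

1856


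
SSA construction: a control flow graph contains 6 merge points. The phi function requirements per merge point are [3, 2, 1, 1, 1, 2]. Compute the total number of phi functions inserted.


Total phi functions = sum of phi functions at each join node
= 3 + 2 + 1 + 1 + 1 + 2 = 10

10


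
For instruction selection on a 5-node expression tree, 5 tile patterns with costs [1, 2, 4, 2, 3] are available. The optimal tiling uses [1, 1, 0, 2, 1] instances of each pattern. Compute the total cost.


Total cost = sum(count_i * cost_i)
= 1*1 + 1*2 + 0*4 + 2*2 + 1*3
= 10

10


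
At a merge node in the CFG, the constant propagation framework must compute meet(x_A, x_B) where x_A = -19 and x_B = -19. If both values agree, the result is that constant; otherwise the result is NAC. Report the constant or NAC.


Meet operation: if both paths give the same constant, result is that constant; if they differ, result is NAC (not-a-constant).
Path A: -19, Path B: -19 -> equal
Result: constant -> -19

-19


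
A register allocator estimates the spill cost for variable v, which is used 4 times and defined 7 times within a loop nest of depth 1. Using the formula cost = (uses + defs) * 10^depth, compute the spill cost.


uses + defs = 4 + 7 = 11
10^1 = 10
Spill cost = 11 * 10 = 110

110


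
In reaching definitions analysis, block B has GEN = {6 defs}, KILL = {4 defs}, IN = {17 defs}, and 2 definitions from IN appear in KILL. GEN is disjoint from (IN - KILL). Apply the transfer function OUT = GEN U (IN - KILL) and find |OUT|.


IN - KILL: 17 - 2 = 15 surviving definitions
OUT = GEN + surviving = 6 + 15 = 21

21


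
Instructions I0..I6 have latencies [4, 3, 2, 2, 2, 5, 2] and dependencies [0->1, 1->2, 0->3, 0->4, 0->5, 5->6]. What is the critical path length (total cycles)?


Compute longest path through dependency graph: dist(Ik) = max over predecessors of dist + latency(Ik).
dist(I0) = latency 4 = 4
dist(I1) = dist(I0) + 3 = 4 + 3 = 7
dist(I2) = dist(I1) + 2 = 7 + 2 = 9
dist(I3) = dist(I0) + 2 = 4 + 2 = 6
dist(I4) = dist(I0) + 2 = 4 + 2 = 6
dist(I5) = dist(I0) + 5 = 4 + 5 = 9
dist(I6) = dist(I5) + 2 = 9 + 2 = 11
Critical path = max dist = 11

11


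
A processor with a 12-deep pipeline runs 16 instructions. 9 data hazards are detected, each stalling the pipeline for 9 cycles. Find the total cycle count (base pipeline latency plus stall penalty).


Base cycles = 12 + 16 - 1 = 27
Total stalls = 9 * 9 = 81
Total = 27 + 81 = 108

108


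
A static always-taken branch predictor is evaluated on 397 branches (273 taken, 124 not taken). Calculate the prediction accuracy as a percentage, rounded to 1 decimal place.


Predictor: always-taken
Correct predictions = 273
Accuracy = 273 / 397 * 100 = 68.8%

68.8


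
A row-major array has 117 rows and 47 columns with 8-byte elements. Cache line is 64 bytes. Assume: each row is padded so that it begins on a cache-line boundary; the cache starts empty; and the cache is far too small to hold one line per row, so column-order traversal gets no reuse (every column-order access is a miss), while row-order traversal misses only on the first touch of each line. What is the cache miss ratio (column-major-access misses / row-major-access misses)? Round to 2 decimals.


Each row occupies 47 * 8 = 376 bytes and starts on a line boundary, so it spans ceil(376 / 64) = 6 cache lines.
Row-major traversal misses (one per line touched): 117 * ceil(47 * 8 / 64) = 702
Column-major traversal misses (no reuse, every access misses): 117 * 47 = 5499
Ratio = 5499 / 702 = 7.83

7.83


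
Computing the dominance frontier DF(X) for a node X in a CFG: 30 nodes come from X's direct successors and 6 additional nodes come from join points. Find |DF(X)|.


DF(X) = direct successor contributions + join point contributions
= 30 + 6 = 36

36


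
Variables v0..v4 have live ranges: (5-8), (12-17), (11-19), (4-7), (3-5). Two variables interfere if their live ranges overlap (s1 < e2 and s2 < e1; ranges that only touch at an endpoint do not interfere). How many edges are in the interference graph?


Check all pairs for overlapping intervals.
Two intervals (s1,e1) and (s2,e2) overlap if s1 < e2 and s2 < e1.
v0 (5-8) vs v1..v4: overlaps v3 -> 1
v1 (12-17) vs v2..v4: overlaps v2 -> 1
v2 (11-19) vs v3..v4: overlaps none -> 0
v3 (4-7) vs v4: overlaps v4 -> 1
Total overlapping pairs = 1 + 1 + 0 + 1 = 3

3


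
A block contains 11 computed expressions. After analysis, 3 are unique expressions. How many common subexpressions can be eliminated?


CSE count = total expressions - unique expressions
= 11 - 3 = 8

8


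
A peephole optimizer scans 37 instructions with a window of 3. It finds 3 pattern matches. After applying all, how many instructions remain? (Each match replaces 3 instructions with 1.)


Each match removes 2 instructions.
Total removed = 3 * 2 = 6
Remaining = 37 - 6 = 31

31


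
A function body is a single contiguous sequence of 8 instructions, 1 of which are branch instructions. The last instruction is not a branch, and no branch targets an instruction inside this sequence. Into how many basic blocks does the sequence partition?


With no in-sequence branch targets, the leaders are the first instruction plus the instruction after each branch.
Number of basic blocks = branches + 1
= 1 + 1 = 2

2


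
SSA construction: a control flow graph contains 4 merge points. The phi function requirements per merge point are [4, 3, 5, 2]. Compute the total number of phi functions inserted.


Total phi functions = sum of phi functions at each join node
= 4 + 3 + 5 + 2 = 14

14


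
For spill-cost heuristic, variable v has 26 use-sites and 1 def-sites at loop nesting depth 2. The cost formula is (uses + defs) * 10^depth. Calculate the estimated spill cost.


uses + defs = 26 + 1 = 27
10^2 = 100
Spill cost = 27 * 100 = 2700

2700


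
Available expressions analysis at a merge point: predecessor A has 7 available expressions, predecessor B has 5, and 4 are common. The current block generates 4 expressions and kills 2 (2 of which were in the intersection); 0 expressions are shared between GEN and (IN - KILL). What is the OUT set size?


IN = intersection of predecessors = 4
IN - KILL = 4 - 2 = 2
|OUT| = |GEN| + |IN - KILL| - |GEN ∩ (IN - KILL)| = 4 + 2 - 0 = 6

6


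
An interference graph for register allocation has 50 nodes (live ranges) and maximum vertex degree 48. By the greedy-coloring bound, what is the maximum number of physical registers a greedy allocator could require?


Greedy coloring never needs more than (max_degree + 1) colors: when coloring a vertex, at most max_degree neighbors are already colored.
Upper bound = 48 + 1 = 49

49


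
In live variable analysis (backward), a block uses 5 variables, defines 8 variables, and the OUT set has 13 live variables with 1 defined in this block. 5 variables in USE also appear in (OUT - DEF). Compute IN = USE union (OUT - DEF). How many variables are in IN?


OUT - DEF: 13 - 1 = 12
|IN| = |USE| + |OUT - DEF| - |USE ∩ (OUT - DEF)| = 5 + 12 - 5 = 12

12


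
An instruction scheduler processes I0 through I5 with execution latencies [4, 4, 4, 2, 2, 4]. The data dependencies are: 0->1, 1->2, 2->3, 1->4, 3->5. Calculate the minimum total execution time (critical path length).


Compute longest path through dependency graph: dist(Ik) = max over predecessors of dist + latency(Ik).
dist(I0) = latency 4 = 4
dist(I1) = dist(I0) + 4 = 4 + 4 = 8
dist(I2) = dist(I1) + 4 = 8 + 4 = 12
dist(I3) = dist(I2) + 2 = 12 + 2 = 14
dist(I4) = dist(I1) + 2 = 8 + 2 = 10
dist(I5) = dist(I3) + 4 = 14 + 4 = 18
Critical path = max dist = 18

18


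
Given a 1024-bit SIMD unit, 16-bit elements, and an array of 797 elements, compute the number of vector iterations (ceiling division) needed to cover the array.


Width = 1024 / 16 = 64 elements per vector op
Iterations = ceil(797 / 64) = 13

13


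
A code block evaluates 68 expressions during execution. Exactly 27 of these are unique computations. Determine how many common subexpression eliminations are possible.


CSE count = total expressions - unique expressions
= 68 - 27 = 41

41


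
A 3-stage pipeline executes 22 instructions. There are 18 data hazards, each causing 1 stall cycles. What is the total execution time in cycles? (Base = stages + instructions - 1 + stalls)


Base cycles = 3 + 22 - 1 = 24
Total stalls = 18 * 1 = 18
Total = 24 + 18 = 42

42


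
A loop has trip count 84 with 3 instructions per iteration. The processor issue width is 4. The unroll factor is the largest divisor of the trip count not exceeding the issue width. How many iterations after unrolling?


Largest divisor of 84 <= 4 is 4
New iterations = 84 / 4 = 21

21


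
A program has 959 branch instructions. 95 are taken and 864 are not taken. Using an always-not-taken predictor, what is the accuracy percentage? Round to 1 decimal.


Predictor: always-not-taken
Correct predictions = 864
Accuracy = 864 / 959 * 100 = 90.1%

90.1


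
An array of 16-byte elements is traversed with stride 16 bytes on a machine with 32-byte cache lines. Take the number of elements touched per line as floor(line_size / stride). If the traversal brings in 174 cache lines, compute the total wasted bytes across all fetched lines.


Elements per line = floor(32 / 16) = 2
Bytes used per line = 2 * 16 = 32
Wasted per line = 32 - 32 = 0
Total wasted = 0 * 174 = 0

0


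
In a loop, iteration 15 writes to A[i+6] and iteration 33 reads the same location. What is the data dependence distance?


Distance = read iteration - write iteration
= 33 - 15 = 18

18


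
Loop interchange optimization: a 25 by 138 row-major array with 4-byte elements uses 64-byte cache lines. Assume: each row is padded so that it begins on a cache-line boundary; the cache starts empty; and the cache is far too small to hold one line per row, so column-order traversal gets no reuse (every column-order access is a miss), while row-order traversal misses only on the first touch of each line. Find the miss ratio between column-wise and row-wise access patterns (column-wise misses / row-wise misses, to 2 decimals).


Each row occupies 138 * 4 = 552 bytes and starts on a line boundary, so it spans ceil(552 / 64) = 9 cache lines.
Row-major traversal misses (one per line touched): 25 * ceil(138 * 4 / 64) = 225
Column-major traversal misses (no reuse, every access misses): 25 * 138 = 3450
Ratio = 3450 / 225 = 15.33

15.33


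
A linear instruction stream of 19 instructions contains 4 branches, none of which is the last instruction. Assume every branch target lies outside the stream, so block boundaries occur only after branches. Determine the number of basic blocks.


With no in-sequence branch targets, the leaders are the first instruction plus the instruction after each branch.
Number of basic blocks = branches + 1
= 4 + 1 = 5

5


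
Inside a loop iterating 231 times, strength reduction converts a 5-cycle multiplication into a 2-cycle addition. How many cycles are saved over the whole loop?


Per-iteration saving = 5 - 2 = 3
Total saved = 231 * 3 = 693

693


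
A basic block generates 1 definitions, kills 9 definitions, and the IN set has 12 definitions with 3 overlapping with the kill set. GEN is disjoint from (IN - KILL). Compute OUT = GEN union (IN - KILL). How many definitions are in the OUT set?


IN - KILL: 12 - 3 = 9 surviving definitions
OUT = GEN + surviving = 1 + 9 = 10

10


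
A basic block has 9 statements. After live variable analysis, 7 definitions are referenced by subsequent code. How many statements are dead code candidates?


Dead code = total statements - live definitions
= 9 - 7 = 2

2


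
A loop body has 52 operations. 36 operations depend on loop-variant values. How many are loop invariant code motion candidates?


Invariant candidates = total - loop-dependent
= 52 - 36 = 16

16


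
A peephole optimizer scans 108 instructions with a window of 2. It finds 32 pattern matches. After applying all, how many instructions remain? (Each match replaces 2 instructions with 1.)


Each match removes 1 instructions.
Total removed = 32 * 1 = 32
Remaining = 108 - 32 = 76

76


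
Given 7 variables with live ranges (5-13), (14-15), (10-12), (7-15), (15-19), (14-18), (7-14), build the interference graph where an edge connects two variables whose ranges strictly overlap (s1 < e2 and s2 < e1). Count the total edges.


Check all pairs for overlapping intervals.
Two intervals (s1,e1) and (s2,e2) overlap if s1 < e2 and s2 < e1.
v0 (5-13) vs v1..v6: overlaps v2, v3, v6 -> 3
v1 (14-15) vs v2..v6: overlaps v3, v5 -> 2
v2 (10-12) vs v3..v6: overlaps v3, v6 -> 2
v3 (7-15) vs v4..v6: overlaps v5, v6 -> 2
v4 (15-19) vs v5..v6: overlaps v5 -> 1
v5 (14-18) vs v6: overlaps none -> 0
Total overlapping pairs = 3 + 2 + 2 + 2 + 1 + 0 = 10

10


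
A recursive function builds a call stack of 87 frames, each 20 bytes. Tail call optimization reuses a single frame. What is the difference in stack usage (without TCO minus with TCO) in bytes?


Without TCO: 87 * 20 = 1740 bytes
With TCO: reuse 1 frame = 20 bytes
Savings = 1740 - 20 = 1720

1720


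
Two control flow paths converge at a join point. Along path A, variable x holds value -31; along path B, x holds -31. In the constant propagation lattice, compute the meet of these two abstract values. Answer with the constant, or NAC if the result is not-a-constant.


Meet operation: if both paths give the same constant, result is that constant; if they differ, result is NAC (not-a-constant).
Path A: -31, Path B: -31 -> equal
Result: constant -> -31

-31


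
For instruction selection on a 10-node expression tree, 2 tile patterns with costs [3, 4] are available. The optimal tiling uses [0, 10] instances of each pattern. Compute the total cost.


Total cost = sum(count_i * cost_i)
= 0*3 + 10*4
= 40

40


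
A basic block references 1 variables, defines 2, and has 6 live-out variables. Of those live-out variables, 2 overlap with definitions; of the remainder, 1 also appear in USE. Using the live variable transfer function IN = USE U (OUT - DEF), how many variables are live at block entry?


OUT - DEF: 6 - 2 = 4
|IN| = |USE| + |OUT - DEF| - |USE ∩ (OUT - DEF)| = 1 + 4 - 1 = 4

4


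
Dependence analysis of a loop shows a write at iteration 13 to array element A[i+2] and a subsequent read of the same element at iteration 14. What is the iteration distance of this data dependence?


Distance = read iteration - write iteration
= 14 - 13 = 1

1


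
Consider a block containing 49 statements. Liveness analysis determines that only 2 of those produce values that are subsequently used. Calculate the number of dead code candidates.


Dead code = total statements - live definitions
= 49 - 2 = 47

47


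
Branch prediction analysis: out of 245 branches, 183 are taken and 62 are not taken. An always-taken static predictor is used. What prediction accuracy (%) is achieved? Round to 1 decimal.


Predictor: always-taken
Correct predictions = 183
Accuracy = 183 / 245 * 100 = 74.7%

74.7


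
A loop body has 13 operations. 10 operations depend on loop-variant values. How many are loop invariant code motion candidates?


Invariant candidates = total - loop-dependent
= 13 - 10 = 3

3


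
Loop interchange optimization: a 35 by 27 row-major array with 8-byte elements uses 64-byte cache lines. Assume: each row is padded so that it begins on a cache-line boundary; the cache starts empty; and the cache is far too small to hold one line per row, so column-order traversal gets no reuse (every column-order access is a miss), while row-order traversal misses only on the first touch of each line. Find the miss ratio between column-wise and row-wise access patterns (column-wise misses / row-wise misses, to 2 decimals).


Each row occupies 27 * 8 = 216 bytes and starts on a line boundary, so it spans ceil(216 / 64) = 4 cache lines.
Row-major traversal misses (one per line touched): 35 * ceil(27 * 8 / 64) = 140
Column-major traversal misses (no reuse, every access misses): 35 * 27 = 945
Ratio = 945 / 140 = 6.75

6.75


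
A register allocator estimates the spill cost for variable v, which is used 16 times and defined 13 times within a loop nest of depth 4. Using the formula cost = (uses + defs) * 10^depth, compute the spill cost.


uses + defs = 16 + 13 = 29
10^4 = 10000
Spill cost = 29 * 10000 = 290000

290000


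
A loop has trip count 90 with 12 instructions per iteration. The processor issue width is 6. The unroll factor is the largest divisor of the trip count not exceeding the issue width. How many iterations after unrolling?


Largest divisor of 90 <= 6 is 6
New iterations = 90 / 6 = 15

15


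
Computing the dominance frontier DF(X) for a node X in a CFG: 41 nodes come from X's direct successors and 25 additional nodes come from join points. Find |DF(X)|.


DF(X) = direct successor contributions + join point contributions
= 41 + 25 = 66

66


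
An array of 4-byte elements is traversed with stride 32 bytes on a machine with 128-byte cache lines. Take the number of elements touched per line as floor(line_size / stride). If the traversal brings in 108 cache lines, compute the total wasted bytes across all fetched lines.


Elements per line = floor(128 / 32) = 4
Bytes used per line = 4 * 4 = 16
Wasted per line = 128 - 16 = 112
Total wasted = 112 * 108 = 12096

12096


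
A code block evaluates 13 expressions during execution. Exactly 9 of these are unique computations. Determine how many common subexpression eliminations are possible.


CSE count = total expressions - unique expressions
= 13 - 9 = 4

4


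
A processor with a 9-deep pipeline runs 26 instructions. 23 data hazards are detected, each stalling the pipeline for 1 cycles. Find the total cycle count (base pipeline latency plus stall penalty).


Base cycles = 9 + 26 - 1 = 34
Total stalls = 23 * 1 = 23
Total = 34 + 23 = 57

57


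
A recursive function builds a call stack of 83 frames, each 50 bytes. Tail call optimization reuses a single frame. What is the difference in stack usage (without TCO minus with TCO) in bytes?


Without TCO: 83 * 50 = 4150 bytes
With TCO: reuse 1 frame = 50 bytes
Savings = 4150 - 50 = 4100

4100


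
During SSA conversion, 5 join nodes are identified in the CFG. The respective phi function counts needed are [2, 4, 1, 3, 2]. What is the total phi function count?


Total phi functions = sum of phi functions at each join node
= 2 + 4 + 1 + 3 + 2 = 12

12


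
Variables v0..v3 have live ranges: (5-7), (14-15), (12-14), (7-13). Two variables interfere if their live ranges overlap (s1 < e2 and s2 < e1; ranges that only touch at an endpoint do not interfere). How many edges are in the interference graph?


Check all pairs for overlapping intervals.
Two intervals (s1,e1) and (s2,e2) overlap if s1 < e2 and s2 < e1.
v0 (5-7) vs v1..v3: overlaps none -> 0
v1 (14-15) vs v2..v3: overlaps none -> 0
v2 (12-14) vs v3: overlaps v3 -> 1
Total overlapping pairs = 0 + 0 + 1 = 1

1


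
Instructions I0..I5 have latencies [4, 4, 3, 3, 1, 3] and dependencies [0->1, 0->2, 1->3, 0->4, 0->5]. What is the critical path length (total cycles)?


Compute longest path through dependency graph: dist(Ik) = max over predecessors of dist + latency(Ik).
dist(I0) = latency 4 = 4
dist(I1) = dist(I0) + 4 = 4 + 4 = 8
dist(I2) = dist(I0) + 3 = 4 + 3 = 7
dist(I3) = dist(I1) + 3 = 8 + 3 = 11
dist(I4) = dist(I0) + 1 = 4 + 1 = 5
dist(I5) = dist(I0) + 3 = 4 + 3 = 7
Critical path = max dist = 11

11


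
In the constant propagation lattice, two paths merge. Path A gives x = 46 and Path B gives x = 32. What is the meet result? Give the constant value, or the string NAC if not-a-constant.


Meet operation: if both paths give the same constant, result is that constant; if they differ, result is NAC (not-a-constant).
Path A: 46, Path B: 32 -> differ
Result: not-a-constant -> NAC

NAC


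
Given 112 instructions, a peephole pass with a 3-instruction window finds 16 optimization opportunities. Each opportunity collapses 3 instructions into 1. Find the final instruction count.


Each match removes 2 instructions.
Total removed = 16 * 2 = 32
Remaining = 112 - 32 = 80

80


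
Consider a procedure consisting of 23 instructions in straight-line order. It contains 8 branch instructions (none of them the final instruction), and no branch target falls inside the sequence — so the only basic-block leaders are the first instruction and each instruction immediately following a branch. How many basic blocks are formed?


With no in-sequence branch targets, the leaders are the first instruction plus the instruction after each branch.
Number of basic blocks = branches + 1
= 8 + 1 = 9

9


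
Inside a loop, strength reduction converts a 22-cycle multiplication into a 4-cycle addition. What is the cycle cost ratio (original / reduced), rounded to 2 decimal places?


Ratio = mult_cost / add_cost = 22 / 4 = 5.5

5.5


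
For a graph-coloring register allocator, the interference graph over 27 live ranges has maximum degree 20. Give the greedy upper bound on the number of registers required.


Greedy coloring never needs more than (max_degree + 1) colors: when coloring a vertex, at most max_degree neighbors are already colored.
Upper bound = 20 + 1 = 21

21


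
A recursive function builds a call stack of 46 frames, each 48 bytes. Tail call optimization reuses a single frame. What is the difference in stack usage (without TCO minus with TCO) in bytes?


Without TCO: 46 * 48 = 2208 bytes
With TCO: reuse 1 frame = 48 bytes
Savings = 2208 - 48 = 2160

2160


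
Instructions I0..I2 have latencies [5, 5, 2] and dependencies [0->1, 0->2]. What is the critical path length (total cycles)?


Compute longest path through dependency graph: dist(Ik) = max over predecessors of dist + latency(Ik).
dist(I0) = latency 5 = 5
dist(I1) = dist(I0) + 5 = 5 + 5 = 10
dist(I2) = dist(I0) + 2 = 5 + 2 = 7
Critical path = max dist = 10

10


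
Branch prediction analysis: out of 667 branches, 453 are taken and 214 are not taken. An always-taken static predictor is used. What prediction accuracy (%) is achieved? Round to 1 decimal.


Predictor: always-taken
Correct predictions = 453
Accuracy = 453 / 667 * 100 = 67.9%

67.9


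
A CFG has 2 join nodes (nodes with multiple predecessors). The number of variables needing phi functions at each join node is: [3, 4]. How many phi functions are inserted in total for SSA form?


Total phi functions = sum of phi functions at each join node
= 3 + 4 = 7

7


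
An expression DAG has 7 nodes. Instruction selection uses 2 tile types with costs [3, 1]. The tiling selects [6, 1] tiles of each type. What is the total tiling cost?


Total cost = sum(count_i * cost_i)
= 6*3 + 1*1
= 19

19


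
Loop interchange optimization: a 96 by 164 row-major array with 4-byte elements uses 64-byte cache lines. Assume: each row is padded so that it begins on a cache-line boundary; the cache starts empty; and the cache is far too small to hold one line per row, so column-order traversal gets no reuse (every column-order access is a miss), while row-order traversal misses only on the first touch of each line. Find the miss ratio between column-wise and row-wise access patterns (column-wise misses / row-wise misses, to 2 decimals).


Each row occupies 164 * 4 = 656 bytes and starts on a line boundary, so it spans ceil(656 / 64) = 11 cache lines.
Row-major traversal misses (one per line touched): 96 * ceil(164 * 4 / 64) = 1056
Column-major traversal misses (no reuse, every access misses): 96 * 164 = 15744
Ratio = 15744 / 1056 = 14.91

14.91


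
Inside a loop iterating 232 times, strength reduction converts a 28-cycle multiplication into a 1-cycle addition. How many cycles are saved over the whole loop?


Per-iteration saving = 28 - 1 = 27
Total saved = 232 * 27 = 6264

6264


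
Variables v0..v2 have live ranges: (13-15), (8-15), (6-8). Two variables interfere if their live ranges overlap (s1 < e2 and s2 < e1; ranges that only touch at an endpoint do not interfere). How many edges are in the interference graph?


Check all pairs for overlapping intervals.
Two intervals (s1,e1) and (s2,e2) overlap if s1 < e2 and s2 < e1.
v0 (13-15) vs v1..v2: overlaps v1 -> 1
v1 (8-15) vs v2: overlaps none -> 0
Total overlapping pairs = 1 + 0 = 1

1


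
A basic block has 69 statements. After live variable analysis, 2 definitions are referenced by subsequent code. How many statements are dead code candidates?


Dead code = total statements - live definitions
= 69 - 2 = 67

67


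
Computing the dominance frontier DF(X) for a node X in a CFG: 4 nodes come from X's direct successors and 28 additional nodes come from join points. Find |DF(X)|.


DF(X) = direct successor contributions + join point contributions
= 4 + 28 = 32

32


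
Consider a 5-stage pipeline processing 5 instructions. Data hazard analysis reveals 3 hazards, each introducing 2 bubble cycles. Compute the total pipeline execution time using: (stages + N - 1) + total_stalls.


Base cycles = 5 + 5 - 1 = 9
Total stalls = 3 * 2 = 6
Total = 9 + 6 = 15

15


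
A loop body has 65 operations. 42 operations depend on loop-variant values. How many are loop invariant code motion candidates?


Invariant candidates = total - loop-dependent
= 65 - 42 = 23

23


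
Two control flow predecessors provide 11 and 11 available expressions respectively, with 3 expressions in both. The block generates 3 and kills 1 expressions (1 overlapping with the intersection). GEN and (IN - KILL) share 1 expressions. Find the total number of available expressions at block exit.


IN = intersection of predecessors = 3
IN - KILL = 3 - 1 = 2
|OUT| = |GEN| + |IN - KILL| - |GEN ∩ (IN - KILL)| = 3 + 2 - 1 = 4

4


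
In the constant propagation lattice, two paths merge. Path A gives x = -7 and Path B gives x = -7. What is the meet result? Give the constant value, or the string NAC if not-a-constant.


Meet operation: if both paths give the same constant, result is that constant; if they differ, result is NAC (not-a-constant).
Path A: -7, Path B: -7 -> equal
Result: constant -> -7

-7


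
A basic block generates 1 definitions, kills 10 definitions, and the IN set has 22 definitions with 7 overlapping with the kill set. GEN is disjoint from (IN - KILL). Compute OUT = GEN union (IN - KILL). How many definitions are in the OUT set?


IN - KILL: 22 - 7 = 15 surviving definitions
OUT = GEN + surviving = 1 + 15 = 16

16


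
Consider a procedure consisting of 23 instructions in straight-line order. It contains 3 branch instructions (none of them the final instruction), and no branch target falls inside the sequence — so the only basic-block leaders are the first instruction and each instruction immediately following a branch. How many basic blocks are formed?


With no in-sequence branch targets, the leaders are the first instruction plus the instruction after each branch.
Number of basic blocks = branches + 1
= 3 + 1 = 4

4


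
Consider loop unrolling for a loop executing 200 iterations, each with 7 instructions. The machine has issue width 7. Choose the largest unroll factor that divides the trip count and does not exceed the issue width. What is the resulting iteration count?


Largest divisor of 200 <= 7 is 5
New iterations = 200 / 5 = 40

40


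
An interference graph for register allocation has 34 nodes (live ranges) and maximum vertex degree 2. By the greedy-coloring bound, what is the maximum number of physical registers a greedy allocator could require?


Greedy coloring never needs more than (max_degree + 1) colors: when coloring a vertex, at most max_degree neighbors are already colored.
Upper bound = 2 + 1 = 3

3


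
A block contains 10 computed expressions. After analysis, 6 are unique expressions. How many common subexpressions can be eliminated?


CSE count = total expressions - unique expressions
= 10 - 6 = 4

4


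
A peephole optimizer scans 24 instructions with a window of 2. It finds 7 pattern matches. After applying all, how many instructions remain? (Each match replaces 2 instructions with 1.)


Each match removes 1 instructions.
Total removed = 7 * 1 = 7
Remaining = 24 - 7 = 17

17


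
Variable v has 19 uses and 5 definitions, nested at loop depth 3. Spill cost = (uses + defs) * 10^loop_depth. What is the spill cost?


uses + defs = 19 + 5 = 24
10^3 = 1000
Spill cost = 24 * 1000 = 24000

24000


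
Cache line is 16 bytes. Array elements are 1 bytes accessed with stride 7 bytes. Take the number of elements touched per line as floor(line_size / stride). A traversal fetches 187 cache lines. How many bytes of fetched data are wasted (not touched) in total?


Elements per line = floor(16 / 7) = 2
Bytes used per line = 2 * 1 = 2
Wasted per line = 16 - 2 = 14
Total wasted = 14 * 187 = 2618

2618


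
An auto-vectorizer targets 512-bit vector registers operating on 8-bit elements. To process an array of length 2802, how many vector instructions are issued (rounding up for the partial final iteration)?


Width = 512 / 8 = 64 elements per vector op
Iterations = ceil(2802 / 64) = 44

44


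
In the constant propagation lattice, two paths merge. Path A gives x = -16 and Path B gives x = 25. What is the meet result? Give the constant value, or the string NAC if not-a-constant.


Meet operation: if both paths give the same constant, result is that constant; if they differ, result is NAC (not-a-constant).
Path A: -16, Path B: 25 -> differ
Result: not-a-constant -> NAC

NAC


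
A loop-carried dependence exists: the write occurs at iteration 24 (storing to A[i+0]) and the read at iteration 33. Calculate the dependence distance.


Distance = read iteration - write iteration
= 33 - 24 = 9

9


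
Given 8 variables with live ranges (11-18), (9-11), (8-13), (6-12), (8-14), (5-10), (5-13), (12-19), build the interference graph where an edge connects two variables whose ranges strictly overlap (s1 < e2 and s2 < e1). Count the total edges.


Check all pairs for overlapping intervals.
Two intervals (s1,e1) and (s2,e2) overlap if s1 < e2 and s2 < e1.
v0 (11-18) vs v1..v7: overlaps v2, v3, v4, v6, v7 -> 5
v1 (9-11) vs v2..v7: overlaps v2, v3, v4, v5, v6 -> 5
v2 (8-13) vs v3..v7: overlaps v3, v4, v5, v6, v7 -> 5
v3 (6-12) vs v4..v7: overlaps v4, v5, v6 -> 3
v4 (8-14) vs v5..v7: overlaps v5, v6, v7 -> 3
v5 (5-10) vs v6..v7: overlaps v6 -> 1
v6 (5-13) vs v7: overlaps v7 -> 1
Total overlapping pairs = 5 + 5 + 5 + 3 + 3 + 1 + 1 = 23

23


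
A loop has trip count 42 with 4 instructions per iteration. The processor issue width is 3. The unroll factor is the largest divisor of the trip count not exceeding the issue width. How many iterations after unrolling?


Largest divisor of 42 <= 3 is 3
New iterations = 42 / 3 = 14

14


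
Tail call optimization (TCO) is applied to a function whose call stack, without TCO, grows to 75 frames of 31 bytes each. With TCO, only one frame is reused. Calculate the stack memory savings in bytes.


Without TCO: 75 * 31 = 2325 bytes
With TCO: reuse 1 frame = 31 bytes
Savings = 2325 - 31 = 2294

2294


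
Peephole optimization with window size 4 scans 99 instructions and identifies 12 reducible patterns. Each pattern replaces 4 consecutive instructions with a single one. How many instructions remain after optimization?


Each match removes 3 instructions.
Total removed = 12 * 3 = 36
Remaining = 99 - 36 = 63

63


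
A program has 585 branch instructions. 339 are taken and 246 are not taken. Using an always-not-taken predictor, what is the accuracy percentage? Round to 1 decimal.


Predictor: always-not-taken
Correct predictions = 246
Accuracy = 246 / 585 * 100 = 42.1%

42.1


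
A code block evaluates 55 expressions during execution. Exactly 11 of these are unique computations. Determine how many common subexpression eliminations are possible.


CSE count = total expressions - unique expressions
= 55 - 11 = 44

44


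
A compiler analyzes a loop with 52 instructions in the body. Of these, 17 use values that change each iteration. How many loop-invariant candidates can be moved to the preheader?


Invariant candidates = total - loop-dependent
= 52 - 17 = 35

35


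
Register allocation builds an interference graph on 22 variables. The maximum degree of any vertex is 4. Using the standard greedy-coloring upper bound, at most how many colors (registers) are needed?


Greedy coloring never needs more than (max_degree + 1) colors: when coloring a vertex, at most max_degree neighbors are already colored.
Upper bound = 4 + 1 = 5

5


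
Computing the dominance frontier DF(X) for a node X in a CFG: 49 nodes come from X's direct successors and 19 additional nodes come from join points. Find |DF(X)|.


DF(X) = direct successor contributions + join point contributions
= 49 + 19 = 68

68


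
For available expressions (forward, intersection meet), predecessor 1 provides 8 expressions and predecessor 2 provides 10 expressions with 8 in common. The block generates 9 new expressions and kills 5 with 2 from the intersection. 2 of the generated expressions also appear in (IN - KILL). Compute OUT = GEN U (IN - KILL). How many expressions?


IN = intersection of predecessors = 8
IN - KILL = 8 - 2 = 6
|OUT| = |GEN| + |IN - KILL| - |GEN ∩ (IN - KILL)| = 9 + 6 - 2 = 13

13


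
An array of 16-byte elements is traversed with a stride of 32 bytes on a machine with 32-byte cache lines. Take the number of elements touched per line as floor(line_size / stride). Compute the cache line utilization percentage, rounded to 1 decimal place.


Elements per cache line = floor(32 / 32) = 1
Bytes used = 1 * 16 = 16
Utilization = 16 / 32 * 100 = 50.0%

50.0


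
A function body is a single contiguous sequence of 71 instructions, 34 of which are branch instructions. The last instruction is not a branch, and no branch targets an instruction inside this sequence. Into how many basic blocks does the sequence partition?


With no in-sequence branch targets, the leaders are the first instruction plus the instruction after each branch.
Number of basic blocks = branches + 1
= 34 + 1 = 35

35


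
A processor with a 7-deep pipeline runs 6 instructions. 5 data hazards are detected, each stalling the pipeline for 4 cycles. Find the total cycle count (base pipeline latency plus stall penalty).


Base cycles = 7 + 6 - 1 = 12
Total stalls = 5 * 4 = 20
Total = 12 + 20 = 32

32


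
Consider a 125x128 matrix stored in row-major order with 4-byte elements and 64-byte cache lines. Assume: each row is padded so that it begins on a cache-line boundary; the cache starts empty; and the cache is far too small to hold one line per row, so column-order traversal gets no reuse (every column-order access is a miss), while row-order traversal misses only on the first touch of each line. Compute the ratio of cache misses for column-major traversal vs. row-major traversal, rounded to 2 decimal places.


Each row occupies 128 * 4 = 512 bytes and starts on a line boundary, so it spans ceil(512 / 64) = 8 cache lines.
Row-major traversal misses (one per line touched): 125 * ceil(128 * 4 / 64) = 1000
Column-major traversal misses (no reuse, every access misses): 125 * 128 = 16000
Ratio = 16000 / 1000 = 16.0

16.0


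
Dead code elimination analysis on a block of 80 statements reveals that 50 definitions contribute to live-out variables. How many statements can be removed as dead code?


Dead code = total statements - live definitions
= 80 - 50 = 30

30


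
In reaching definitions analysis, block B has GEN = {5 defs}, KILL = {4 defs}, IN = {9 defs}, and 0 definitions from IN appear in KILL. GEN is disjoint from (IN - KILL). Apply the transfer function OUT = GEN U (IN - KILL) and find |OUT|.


IN - KILL: 9 - 0 = 9 surviving definitions
OUT = GEN + surviving = 5 + 9 = 14

14
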